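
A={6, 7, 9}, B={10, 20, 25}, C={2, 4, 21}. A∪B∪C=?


A ∪ B = {6, 7, 9, 10, 20, 25}
(A ∪ B) ∪ C = {2, 4, 6, 7, 9, 10, 20, 21, 25}

A ∪ B ∪ C = {2, 4, 6, 7, 9, 10, 20, 21, 25}


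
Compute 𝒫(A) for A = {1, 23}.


|A| = 2, so |P(A)| = 2^2 = 4
Enumerate subsets by cardinality (0 to 2):
∅, {1}, {23}, {1, 23}

P(A) has 4 subsets: ∅, {1}, {23}, {1, 23}


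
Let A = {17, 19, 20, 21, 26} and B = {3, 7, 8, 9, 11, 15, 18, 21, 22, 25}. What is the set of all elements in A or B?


A ∪ B = all elements in A or B (or both)
A = {17, 19, 20, 21, 26}
B = {3, 7, 8, 9, 11, 15, 18, 21, 22, 25}
A ∪ B = {3, 7, 8, 9, 11, 15, 17, 18, 19, 20, 21, 22, 25, 26}

A ∪ B = {3, 7, 8, 9, 11, 15, 17, 18, 19, 20, 21, 22, 25, 26}


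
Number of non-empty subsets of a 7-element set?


Total subsets = 2^n = 2^7 = 128
Non-empty subsets exclude the empty set: 2^n - 1
= 128 - 1
= 127

Number of non-empty subsets = 127


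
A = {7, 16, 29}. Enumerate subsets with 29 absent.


A subset of A that omits 29 is a subset of A \ {29}, so there are 2^(n-1) = 2^2 = 4 of them.
Subsets excluding 29: ∅, {7}, {16}, {7, 16}

Subsets excluding 29 (4 total): ∅, {7}, {16}, {7, 16}


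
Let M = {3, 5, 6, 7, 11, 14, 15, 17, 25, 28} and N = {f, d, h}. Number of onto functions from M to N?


n = |M| = 10, k = |N| = 3. Surjections via inclusion-exclusion:
S(n,k) = Σ(-1)^i × C(k,i) × (k-i)^n, i=0 to k
i=0: (-1)^0×C(3,0)×3^10 = 59049
i=1: (-1)^1×C(3,1)×2^10 = -3072
i=2: (-1)^2×C(3,2)×1^10 = 3
i=3: (-1)^3×C(3,3)×0^10 = 0
Total = 55980

Number of surjections = 55980


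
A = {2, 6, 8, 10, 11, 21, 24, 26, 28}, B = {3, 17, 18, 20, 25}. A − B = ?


A \ B = elements in A but not in B
A = {2, 6, 8, 10, 11, 21, 24, 26, 28}
B = {3, 17, 18, 20, 25}
Remove from A any elements in B
A \ B = {2, 6, 8, 10, 11, 21, 24, 26, 28}

A \ B = {2, 6, 8, 10, 11, 21, 24, 26, 28}


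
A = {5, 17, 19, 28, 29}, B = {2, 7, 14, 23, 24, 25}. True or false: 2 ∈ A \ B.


A = {5, 17, 19, 28, 29}, B = {2, 7, 14, 23, 24, 25}
A \ B = elements in A but not in B
A \ B = {5, 17, 19, 28, 29}
Checking if 2 ∈ A \ B
2 is not in A \ B → False

2 ∉ A \ B


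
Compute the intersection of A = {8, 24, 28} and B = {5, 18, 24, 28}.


A ∩ B = elements in both A and B
A = {8, 24, 28}
B = {5, 18, 24, 28}
A ∩ B = {24, 28}

A ∩ B = {24, 28}


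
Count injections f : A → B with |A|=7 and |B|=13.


An injection sends each of |A| = 7 inputs to a distinct output in B.
# injections = |B|·(|B|-1)·…·(|B|-|A|+1) = 13! / (13 - 7)!
= 13 × 12 × 11 × 10 × 9 × 8 × 7
= 8648640

Number of injections = 8648640


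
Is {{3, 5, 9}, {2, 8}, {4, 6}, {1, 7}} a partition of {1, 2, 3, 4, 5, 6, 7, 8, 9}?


A partition requires: (1) non-empty parts, (2) pairwise disjoint, (3) union = U
Parts: {3, 5, 9}, {2, 8}, {4, 6}, {1, 7}
Union of parts: {1, 2, 3, 4, 5, 6, 7, 8, 9}
U = {1, 2, 3, 4, 5, 6, 7, 8, 9}
All non-empty? True
Pairwise disjoint? True
Covers U? True

Yes, valid partition


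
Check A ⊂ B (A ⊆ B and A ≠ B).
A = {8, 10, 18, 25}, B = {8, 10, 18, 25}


A ⊂ B requires: A ⊆ B AND A ≠ B.
A ⊆ B? Yes
A = B? Yes
A = B, so A is not a PROPER subset.

No, A is not a proper subset of B


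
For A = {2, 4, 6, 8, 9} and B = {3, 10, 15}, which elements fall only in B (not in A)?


A = {2, 4, 6, 8, 9}
B = {3, 10, 15}
Region: only in B (not in A)
Elements: {3, 10, 15}

Elements only in B (not in A): {3, 10, 15}


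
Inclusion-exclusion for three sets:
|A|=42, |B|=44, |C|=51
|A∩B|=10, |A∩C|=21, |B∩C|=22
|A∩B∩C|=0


|A∪B∪C| = |A|+|B|+|C| - |A∩B|-|A∩C|-|B∩C| + |A∩B∩C|
= 42+44+51 - 10-21-22 + 0
= 137 - 53 + 0
= 84

|A ∪ B ∪ C| = 84


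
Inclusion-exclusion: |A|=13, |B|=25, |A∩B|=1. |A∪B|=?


|A ∪ B| = |A| + |B| - |A ∩ B|
= 13 + 25 - 1
= 37

|A ∪ B| = 37


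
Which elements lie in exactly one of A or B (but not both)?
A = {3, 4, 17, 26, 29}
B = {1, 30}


A △ B = (A \ B) ∪ (B \ A) = elements in exactly one of A or B
A \ B = {3, 4, 17, 26, 29}
B \ A = {1, 30}
A △ B = {1, 3, 4, 17, 26, 29, 30}

A △ B = {1, 3, 4, 17, 26, 29, 30}


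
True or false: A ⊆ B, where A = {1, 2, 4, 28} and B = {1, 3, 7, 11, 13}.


A ⊆ B means every element of A is in B.
Elements in A not in B: {2, 4, 28}
So A ⊄ B.

No, A ⊄ B


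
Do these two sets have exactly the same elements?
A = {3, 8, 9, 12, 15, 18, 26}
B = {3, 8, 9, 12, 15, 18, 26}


Two sets are equal iff they have exactly the same elements.
A = {3, 8, 9, 12, 15, 18, 26}
B = {3, 8, 9, 12, 15, 18, 26}
Same elements → A = B

Yes, A = B


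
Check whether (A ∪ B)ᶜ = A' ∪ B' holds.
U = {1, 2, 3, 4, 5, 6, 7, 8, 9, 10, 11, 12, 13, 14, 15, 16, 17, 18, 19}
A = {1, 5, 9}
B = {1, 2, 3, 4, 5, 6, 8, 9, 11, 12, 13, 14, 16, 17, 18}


LHS: A ∪ B = {1, 2, 3, 4, 5, 6, 8, 9, 11, 12, 13, 14, 16, 17, 18}
(A ∪ B)' = U \ (A ∪ B) = {7, 10, 15, 19}
A' = {2, 3, 4, 6, 7, 8, 10, 11, 12, 13, 14, 15, 16, 17, 18, 19}, B' = {7, 10, 15, 19}
Claimed RHS: A' ∪ B' = {2, 3, 4, 6, 7, 8, 10, 11, 12, 13, 14, 15, 16, 17, 18, 19}
Identity is INVALID: LHS = {7, 10, 15, 19} but the RHS claimed here equals {2, 3, 4, 6, 7, 8, 10, 11, 12, 13, 14, 15, 16, 17, 18, 19}. The correct form is (A ∪ B)' = A' ∩ B'.

Identity is invalid: (A ∪ B)' = {7, 10, 15, 19} but A' ∪ B' = {2, 3, 4, 6, 7, 8, 10, 11, 12, 13, 14, 15, 16, 17, 18, 19}. The correct De Morgan law is (A ∪ B)' = A' ∩ B'.


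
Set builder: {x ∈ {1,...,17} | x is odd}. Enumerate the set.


Checking each candidate:
Condition: odd numbers in {1,...,17}
Result = {1, 3, 5, 7, 9, 11, 13, 15, 17}

{1, 3, 5, 7, 9, 11, 13, 15, 17}


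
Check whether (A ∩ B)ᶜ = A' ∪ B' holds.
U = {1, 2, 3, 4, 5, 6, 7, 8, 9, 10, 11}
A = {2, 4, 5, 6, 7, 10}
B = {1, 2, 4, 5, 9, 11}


LHS: A ∩ B = {2, 4, 5}
(A ∩ B)' = U \ (A ∩ B) = {1, 3, 6, 7, 8, 9, 10, 11}
A' = {1, 3, 8, 9, 11}, B' = {3, 6, 7, 8, 10}
Claimed RHS: A' ∪ B' = {1, 3, 6, 7, 8, 9, 10, 11}
Identity is VALID: LHS = RHS = {1, 3, 6, 7, 8, 9, 10, 11} ✓

Identity is valid. (A ∩ B)' = A' ∪ B' = {1, 3, 6, 7, 8, 9, 10, 11}


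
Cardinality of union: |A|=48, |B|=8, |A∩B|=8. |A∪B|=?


|A ∪ B| = |A| + |B| - |A ∩ B|
= 48 + 8 - 8
= 48

|A ∪ B| = 48


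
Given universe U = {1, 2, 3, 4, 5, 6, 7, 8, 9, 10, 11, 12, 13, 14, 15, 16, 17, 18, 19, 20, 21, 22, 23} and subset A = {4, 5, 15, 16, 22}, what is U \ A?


Aᶜ = U \ A = elements in U but not in A
U = {1, 2, 3, 4, 5, 6, 7, 8, 9, 10, 11, 12, 13, 14, 15, 16, 17, 18, 19, 20, 21, 22, 23}
A = {4, 5, 15, 16, 22}
Aᶜ = {1, 2, 3, 6, 7, 8, 9, 10, 11, 12, 13, 14, 17, 18, 19, 20, 21, 23}

Aᶜ = {1, 2, 3, 6, 7, 8, 9, 10, 11, 12, 13, 14, 17, 18, 19, 20, 21, 23}


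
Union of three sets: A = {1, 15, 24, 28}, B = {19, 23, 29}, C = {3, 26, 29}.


A ∪ B = {1, 15, 19, 23, 24, 28, 29}
(A ∪ B) ∪ C = {1, 3, 15, 19, 23, 24, 26, 28, 29}

A ∪ B ∪ C = {1, 3, 15, 19, 23, 24, 26, 28, 29}


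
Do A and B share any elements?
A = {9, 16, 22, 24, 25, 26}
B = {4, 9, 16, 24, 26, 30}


Disjoint means A ∩ B = ∅.
A ∩ B = {9, 16, 24, 26}
A ∩ B ≠ ∅, so A and B are NOT disjoint.

Yes — A and B share the element(s) of A ∩ B = {9, 16, 24, 26}, so they are not disjoint


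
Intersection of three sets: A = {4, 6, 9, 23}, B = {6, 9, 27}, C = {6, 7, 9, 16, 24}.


A ∩ B = {6, 9}
(A ∩ B) ∩ C = {6, 9}

A ∩ B ∩ C = {6, 9}


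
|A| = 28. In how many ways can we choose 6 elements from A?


C(n,k) = n! / (k!(n-k)!)
C(28,6) = 28! / (6!22!)
= 376740

C(28,6) = 376740


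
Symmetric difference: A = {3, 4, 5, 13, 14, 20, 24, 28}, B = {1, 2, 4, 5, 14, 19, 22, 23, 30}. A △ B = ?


A △ B = (A \ B) ∪ (B \ A) = elements in exactly one of A or B
A \ B = {3, 13, 20, 24, 28}
B \ A = {1, 2, 19, 22, 23, 30}
A △ B = {1, 2, 3, 13, 19, 20, 22, 23, 24, 28, 30}

A △ B = {1, 2, 3, 13, 19, 20, 22, 23, 24, 28, 30}


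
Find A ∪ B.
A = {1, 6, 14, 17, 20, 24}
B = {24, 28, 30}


A ∪ B = all elements in A or B (or both)
A = {1, 6, 14, 17, 20, 24}
B = {24, 28, 30}
A ∪ B = {1, 6, 14, 17, 20, 24, 28, 30}

A ∪ B = {1, 6, 14, 17, 20, 24, 28, 30}


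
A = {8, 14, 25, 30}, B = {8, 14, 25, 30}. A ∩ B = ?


A ∩ B = elements in both A and B
A = {8, 14, 25, 30}
B = {8, 14, 25, 30}
A ∩ B = {8, 14, 25, 30}

A ∩ B = {8, 14, 25, 30}


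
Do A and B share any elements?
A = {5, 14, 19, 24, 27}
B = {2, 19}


Disjoint means A ∩ B = ∅.
A ∩ B = {19}
A ∩ B ≠ ∅, so A and B are NOT disjoint.

Yes — A and B share the element(s) of A ∩ B = {19}, so they are not disjoint


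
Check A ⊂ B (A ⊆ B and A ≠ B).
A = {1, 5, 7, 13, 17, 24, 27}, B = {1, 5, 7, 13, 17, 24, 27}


A ⊂ B requires: A ⊆ B AND A ≠ B.
A ⊆ B? Yes
A = B? Yes
A = B, so A is not a PROPER subset.

No, A is not a proper subset of B


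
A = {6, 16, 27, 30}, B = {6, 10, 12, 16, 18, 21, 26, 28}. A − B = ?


A \ B = elements in A but not in B
A = {6, 16, 27, 30}
B = {6, 10, 12, 16, 18, 21, 26, 28}
Remove from A any elements in B
A \ B = {27, 30}

A \ B = {27, 30}


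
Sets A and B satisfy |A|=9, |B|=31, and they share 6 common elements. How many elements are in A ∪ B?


|A ∪ B| = |A| + |B| - |A ∩ B|
= 9 + 31 - 6
= 34

|A ∪ B| = 34


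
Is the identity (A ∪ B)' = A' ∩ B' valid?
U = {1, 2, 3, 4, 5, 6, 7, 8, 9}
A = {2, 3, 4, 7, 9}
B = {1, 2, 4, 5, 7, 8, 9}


LHS: A ∪ B = {1, 2, 3, 4, 5, 7, 8, 9}
(A ∪ B)' = U \ (A ∪ B) = {6}
A' = {1, 5, 6, 8}, B' = {3, 6}
Claimed RHS: A' ∩ B' = {6}
Identity is VALID: LHS = RHS = {6} ✓

Identity is valid. (A ∪ B)' = A' ∩ B' = {6}


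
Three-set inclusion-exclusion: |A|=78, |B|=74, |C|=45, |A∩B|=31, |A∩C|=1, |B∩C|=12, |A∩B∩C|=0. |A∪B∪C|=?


|A∪B∪C| = |A|+|B|+|C| - |A∩B|-|A∩C|-|B∩C| + |A∩B∩C|
= 78+74+45 - 31-1-12 + 0
= 197 - 44 + 0
= 153

|A ∪ B ∪ C| = 153


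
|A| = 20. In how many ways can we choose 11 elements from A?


C(n,k) = n! / (k!(n-k)!)
C(20,11) = 20! / (11!9!)
= 167960

C(20,11) = 167960


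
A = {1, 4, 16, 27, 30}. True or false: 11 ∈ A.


A = {1, 4, 16, 27, 30}
Checking if 11 is in A
11 is not in A → False

11 ∉ A


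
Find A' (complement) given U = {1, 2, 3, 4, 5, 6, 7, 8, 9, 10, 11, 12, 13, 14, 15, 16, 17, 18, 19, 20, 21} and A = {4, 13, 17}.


Aᶜ = U \ A = elements in U but not in A
U = {1, 2, 3, 4, 5, 6, 7, 8, 9, 10, 11, 12, 13, 14, 15, 16, 17, 18, 19, 20, 21}
A = {4, 13, 17}
Aᶜ = {1, 2, 3, 5, 6, 7, 8, 9, 10, 11, 12, 14, 15, 16, 18, 19, 20, 21}

Aᶜ = {1, 2, 3, 5, 6, 7, 8, 9, 10, 11, 12, 14, 15, 16, 18, 19, 20, 21}


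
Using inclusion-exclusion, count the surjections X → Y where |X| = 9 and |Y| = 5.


n = |X| = 9, k = |Y| = 5. Surjections via inclusion-exclusion:
S(n,k) = Σ(-1)^i × C(k,i) × (k-i)^n, i=0 to k
i=0: (-1)^0×C(5,0)×5^9 = 1953125
i=1: (-1)^1×C(5,1)×4^9 = -1310720
i=2: (-1)^2×C(5,2)×3^9 = 196830
i=3: (-1)^3×C(5,3)×2^9 = -5120
i=4: (-1)^4×C(5,4)×1^9 = 5
i=5: (-1)^5×C(5,5)×0^9 = 0
Total = 834120

Number of surjections = 834120


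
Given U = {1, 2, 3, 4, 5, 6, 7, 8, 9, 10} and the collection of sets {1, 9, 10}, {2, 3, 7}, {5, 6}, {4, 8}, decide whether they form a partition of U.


A partition requires: (1) non-empty parts, (2) pairwise disjoint, (3) union = U
Parts: {1, 9, 10}, {2, 3, 7}, {5, 6}, {4, 8}
Union of parts: {1, 2, 3, 4, 5, 6, 7, 8, 9, 10}
U = {1, 2, 3, 4, 5, 6, 7, 8, 9, 10}
All non-empty? True
Pairwise disjoint? True
Covers U? True

Yes, valid partition


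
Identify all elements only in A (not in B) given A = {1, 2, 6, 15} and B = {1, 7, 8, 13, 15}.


A = {1, 2, 6, 15}
B = {1, 7, 8, 13, 15}
Region: only in A (not in B)
Elements: {2, 6}

Elements only in A (not in B): {2, 6}


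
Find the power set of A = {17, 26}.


|A| = 2, so |P(A)| = 2^2 = 4
Enumerate subsets by cardinality (0 to 2):
∅, {17}, {26}, {17, 26}

P(A) has 4 subsets: ∅, {17}, {26}, {17, 26}


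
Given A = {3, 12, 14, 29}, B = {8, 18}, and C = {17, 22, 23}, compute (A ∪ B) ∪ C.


A ∪ B = {3, 8, 12, 14, 18, 29}
(A ∪ B) ∪ C = {3, 8, 12, 14, 17, 18, 22, 23, 29}

A ∪ B ∪ C = {3, 8, 12, 14, 17, 18, 22, 23, 29}


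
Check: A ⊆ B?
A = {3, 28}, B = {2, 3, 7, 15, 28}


A ⊆ B means every element of A is in B.
All elements of A are in B.
So A ⊆ B.

Yes, A ⊆ B


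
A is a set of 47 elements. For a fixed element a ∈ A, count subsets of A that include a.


Subsets of A containing a correspond to subsets of A \ {a}, which has 46 elements.
Count = 2^(n-1) = 2^46
= 70368744177664

Number of subsets containing a = 70368744177664


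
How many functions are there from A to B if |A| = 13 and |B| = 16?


Each of |A| = 13 inputs maps to any of |B| = 16 outputs.
# functions = |B|^|A| = 16^13
= 4503599627370496

Number of functions = 4503599627370496


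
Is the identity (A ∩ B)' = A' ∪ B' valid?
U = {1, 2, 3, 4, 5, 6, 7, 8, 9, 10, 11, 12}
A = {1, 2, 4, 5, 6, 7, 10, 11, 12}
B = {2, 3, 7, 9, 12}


LHS: A ∩ B = {2, 7, 12}
(A ∩ B)' = U \ (A ∩ B) = {1, 3, 4, 5, 6, 8, 9, 10, 11}
A' = {3, 8, 9}, B' = {1, 4, 5, 6, 8, 10, 11}
Claimed RHS: A' ∪ B' = {1, 3, 4, 5, 6, 8, 9, 10, 11}
Identity is VALID: LHS = RHS = {1, 3, 4, 5, 6, 8, 9, 10, 11} ✓

Identity is valid. (A ∩ B)' = A' ∪ B' = {1, 3, 4, 5, 6, 8, 9, 10, 11}


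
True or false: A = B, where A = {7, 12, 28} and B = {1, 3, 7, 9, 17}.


Two sets are equal iff they have exactly the same elements.
A = {7, 12, 28}
B = {1, 3, 7, 9, 17}
Differences: {1, 3, 9, 12, 17, 28}
A ≠ B

No, A ≠ B


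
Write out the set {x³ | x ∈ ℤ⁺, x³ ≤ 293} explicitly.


Checking each candidate:
Condition: positive perfect cubes ≤ 293
Result = {1, 8, 27, 64, 125, 216}

{1, 8, 27, 64, 125, 216}


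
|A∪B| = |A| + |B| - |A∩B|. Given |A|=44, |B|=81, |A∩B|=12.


|A ∪ B| = |A| + |B| - |A ∩ B|
= 44 + 81 - 12
= 113

|A ∪ B| = 113


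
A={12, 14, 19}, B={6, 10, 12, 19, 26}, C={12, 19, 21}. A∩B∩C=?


A ∩ B = {12, 19}
(A ∩ B) ∩ C = {12, 19}

A ∩ B ∩ C = {12, 19}


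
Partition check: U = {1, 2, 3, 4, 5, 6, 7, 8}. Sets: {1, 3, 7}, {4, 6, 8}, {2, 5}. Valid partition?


A partition requires: (1) non-empty parts, (2) pairwise disjoint, (3) union = U
Parts: {1, 3, 7}, {4, 6, 8}, {2, 5}
Union of parts: {1, 2, 3, 4, 5, 6, 7, 8}
U = {1, 2, 3, 4, 5, 6, 7, 8}
All non-empty? True
Pairwise disjoint? True
Covers U? True

Yes, valid partition


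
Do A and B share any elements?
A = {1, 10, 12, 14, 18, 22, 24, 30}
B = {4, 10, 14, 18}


Disjoint means A ∩ B = ∅.
A ∩ B = {10, 14, 18}
A ∩ B ≠ ∅, so A and B are NOT disjoint.

Yes — A and B share the element(s) of A ∩ B = {10, 14, 18}, so they are not disjoint


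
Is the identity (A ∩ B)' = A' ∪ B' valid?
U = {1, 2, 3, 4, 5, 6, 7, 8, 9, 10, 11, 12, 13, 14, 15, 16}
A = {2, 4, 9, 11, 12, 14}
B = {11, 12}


LHS: A ∩ B = {11, 12}
(A ∩ B)' = U \ (A ∩ B) = {1, 2, 3, 4, 5, 6, 7, 8, 9, 10, 13, 14, 15, 16}
A' = {1, 3, 5, 6, 7, 8, 10, 13, 15, 16}, B' = {1, 2, 3, 4, 5, 6, 7, 8, 9, 10, 13, 14, 15, 16}
Claimed RHS: A' ∪ B' = {1, 2, 3, 4, 5, 6, 7, 8, 9, 10, 13, 14, 15, 16}
Identity is VALID: LHS = RHS = {1, 2, 3, 4, 5, 6, 7, 8, 9, 10, 13, 14, 15, 16} ✓

Identity is valid. (A ∩ B)' = A' ∪ B' = {1, 2, 3, 4, 5, 6, 7, 8, 9, 10, 13, 14, 15, 16}


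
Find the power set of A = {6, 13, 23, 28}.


|A| = 4, so |P(A)| = 2^4 = 16
Enumerate subsets by cardinality (0 to 4):
∅, {6}, {13}, {23}, {28}, {6, 13}, {6, 23}, {6, 28}, {13, 23}, {13, 28}, {23, 28}, {6, 13, 23}, {6, 13, 28}, {6, 23, 28}, {13, 23, 28}, {6, 13, 23, 28}

P(A) has 16 subsets: ∅, {6}, {13}, {23}, {28}, {6, 13}, {6, 23}, {6, 28}, {13, 23}, {13, 28}, {23, 28}, {6, 13, 23}, {6, 13, 28}, {6, 23, 28}, {13, 23, 28}, {6, 13, 23, 28}


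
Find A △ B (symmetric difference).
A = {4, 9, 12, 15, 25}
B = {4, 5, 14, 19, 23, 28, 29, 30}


A △ B = (A \ B) ∪ (B \ A) = elements in exactly one of A or B
A \ B = {9, 12, 15, 25}
B \ A = {5, 14, 19, 23, 28, 29, 30}
A △ B = {5, 9, 12, 14, 15, 19, 23, 25, 28, 29, 30}

A △ B = {5, 9, 12, 14, 15, 19, 23, 25, 28, 29, 30}


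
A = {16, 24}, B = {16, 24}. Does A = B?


Two sets are equal iff they have exactly the same elements.
A = {16, 24}
B = {16, 24}
Same elements → A = B

Yes, A = B


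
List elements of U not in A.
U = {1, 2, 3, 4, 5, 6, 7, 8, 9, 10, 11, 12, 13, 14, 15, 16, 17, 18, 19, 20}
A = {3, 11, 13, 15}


Aᶜ = U \ A = elements in U but not in A
U = {1, 2, 3, 4, 5, 6, 7, 8, 9, 10, 11, 12, 13, 14, 15, 16, 17, 18, 19, 20}
A = {3, 11, 13, 15}
Aᶜ = {1, 2, 4, 5, 6, 7, 8, 9, 10, 12, 14, 16, 17, 18, 19, 20}

Aᶜ = {1, 2, 4, 5, 6, 7, 8, 9, 10, 12, 14, 16, 17, 18, 19, 20}


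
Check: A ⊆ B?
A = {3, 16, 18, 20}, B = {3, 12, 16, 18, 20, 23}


A ⊆ B means every element of A is in B.
All elements of A are in B.
So A ⊆ B.

Yes, A ⊆ B


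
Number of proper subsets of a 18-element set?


Total subsets = 2^n = 2^18 = 262144
Proper subsets exclude the set itself: 2^n - 1
= 262144 - 1
= 262143

Number of proper subsets = 262143


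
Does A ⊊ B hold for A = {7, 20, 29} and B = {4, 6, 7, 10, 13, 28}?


A ⊂ B requires: A ⊆ B AND A ≠ B.
A ⊆ B? No
A ⊄ B, so A is not a proper subset.

No, A is not a proper subset of B


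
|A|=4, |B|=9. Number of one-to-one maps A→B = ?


An injection sends each of |A| = 4 inputs to a distinct output in B.
# injections = |B|·(|B|-1)·…·(|B|-|A|+1) = 9! / (9 - 4)!
= 9 × 8 × 7 × 6
= 3024

Number of injections = 3024


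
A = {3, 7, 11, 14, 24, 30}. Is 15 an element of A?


A = {3, 7, 11, 14, 24, 30}
Checking if 15 is in A
15 is not in A → False

15 ∉ A


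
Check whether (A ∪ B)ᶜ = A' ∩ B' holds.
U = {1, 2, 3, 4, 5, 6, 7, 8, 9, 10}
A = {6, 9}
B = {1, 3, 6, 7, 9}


LHS: A ∪ B = {1, 3, 6, 7, 9}
(A ∪ B)' = U \ (A ∪ B) = {2, 4, 5, 8, 10}
A' = {1, 2, 3, 4, 5, 7, 8, 10}, B' = {2, 4, 5, 8, 10}
Claimed RHS: A' ∩ B' = {2, 4, 5, 8, 10}
Identity is VALID: LHS = RHS = {2, 4, 5, 8, 10} ✓

Identity is valid. (A ∪ B)' = A' ∩ B' = {2, 4, 5, 8, 10}


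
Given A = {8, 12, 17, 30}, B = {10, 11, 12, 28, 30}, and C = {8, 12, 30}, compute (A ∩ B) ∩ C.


A ∩ B = {12, 30}
(A ∩ B) ∩ C = {12, 30}

A ∩ B ∩ C = {12, 30}


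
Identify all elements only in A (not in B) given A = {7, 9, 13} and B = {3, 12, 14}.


A = {7, 9, 13}
B = {3, 12, 14}
Region: only in A (not in B)
Elements: {7, 9, 13}

Elements only in A (not in B): {7, 9, 13}


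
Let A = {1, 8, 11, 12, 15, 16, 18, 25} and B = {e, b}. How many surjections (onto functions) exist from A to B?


n = |A| = 8, k = |B| = 2. Surjections via inclusion-exclusion:
S(n,k) = Σ(-1)^i × C(k,i) × (k-i)^n, i=0 to k
i=0: (-1)^0×C(2,0)×2^8 = 256
i=1: (-1)^1×C(2,1)×1^8 = -2
i=2: (-1)^2×C(2,2)×0^8 = 0
Total = 254

Number of surjections = 254


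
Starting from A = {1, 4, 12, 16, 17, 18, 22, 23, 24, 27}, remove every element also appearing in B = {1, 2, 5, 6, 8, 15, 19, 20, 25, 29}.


A \ B = elements in A but not in B
A = {1, 4, 12, 16, 17, 18, 22, 23, 24, 27}
B = {1, 2, 5, 6, 8, 15, 19, 20, 25, 29}
Remove from A any elements in B
A \ B = {4, 12, 16, 17, 18, 22, 23, 24, 27}

A \ B = {4, 12, 16, 17, 18, 22, 23, 24, 27}


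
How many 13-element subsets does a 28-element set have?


C(n,k) = n! / (k!(n-k)!)
C(28,13) = 28! / (13!15!)
= 37442160

C(28,13) = 37442160


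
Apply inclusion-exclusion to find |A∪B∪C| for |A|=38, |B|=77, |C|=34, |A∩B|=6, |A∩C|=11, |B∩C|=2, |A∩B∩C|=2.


|A∪B∪C| = |A|+|B|+|C| - |A∩B|-|A∩C|-|B∩C| + |A∩B∩C|
= 38+77+34 - 6-11-2 + 2
= 149 - 19 + 2
= 132

|A ∪ B ∪ C| = 132


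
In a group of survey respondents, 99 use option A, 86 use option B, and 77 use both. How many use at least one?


|A ∪ B| = |A| + |B| - |A ∩ B|
= 99 + 86 - 77
= 108

|A ∪ B| = 108


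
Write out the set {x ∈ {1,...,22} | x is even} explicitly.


Checking each candidate:
Condition: even numbers in {1,...,22}
Result = {2, 4, 6, 8, 10, 12, 14, 16, 18, 20, 22}

{2, 4, 6, 8, 10, 12, 14, 16, 18, 20, 22}


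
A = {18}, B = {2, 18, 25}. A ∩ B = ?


A ∩ B = elements in both A and B
A = {18}
B = {2, 18, 25}
A ∩ B = {18}

A ∩ B = {18}


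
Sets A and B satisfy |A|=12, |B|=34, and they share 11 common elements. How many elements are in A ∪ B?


|A ∪ B| = |A| + |B| - |A ∩ B|
= 12 + 34 - 11
= 35

|A ∪ B| = 35


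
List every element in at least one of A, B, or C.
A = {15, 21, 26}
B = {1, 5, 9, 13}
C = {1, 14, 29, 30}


A ∪ B = {1, 5, 9, 13, 15, 21, 26}
(A ∪ B) ∪ C = {1, 5, 9, 13, 14, 15, 21, 26, 29, 30}

A ∪ B ∪ C = {1, 5, 9, 13, 14, 15, 21, 26, 29, 30}


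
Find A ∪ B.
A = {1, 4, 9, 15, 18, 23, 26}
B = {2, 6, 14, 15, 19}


A ∪ B = all elements in A or B (or both)
A = {1, 4, 9, 15, 18, 23, 26}
B = {2, 6, 14, 15, 19}
A ∪ B = {1, 2, 4, 6, 9, 14, 15, 18, 19, 23, 26}

A ∪ B = {1, 2, 4, 6, 9, 14, 15, 18, 19, 23, 26}


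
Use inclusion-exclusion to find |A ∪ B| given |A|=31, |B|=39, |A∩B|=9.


|A ∪ B| = |A| + |B| - |A ∩ B|
= 31 + 39 - 9
= 61

|A ∪ B| = 61


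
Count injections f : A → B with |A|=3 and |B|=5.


An injection sends each of |A| = 3 inputs to a distinct output in B.
# injections = |B|·(|B|-1)·…·(|B|-|A|+1) = 5! / (5 - 3)!
= 5 × 4 × 3
= 60

Number of injections = 60


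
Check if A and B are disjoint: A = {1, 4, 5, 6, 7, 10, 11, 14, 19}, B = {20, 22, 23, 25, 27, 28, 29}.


Disjoint means A ∩ B = ∅.
A ∩ B = ∅
A ∩ B = ∅, so A and B are disjoint.

Yes, A and B are disjoint


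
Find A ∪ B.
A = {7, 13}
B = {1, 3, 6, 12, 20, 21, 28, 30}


A ∪ B = all elements in A or B (or both)
A = {7, 13}
B = {1, 3, 6, 12, 20, 21, 28, 30}
A ∪ B = {1, 3, 6, 7, 12, 13, 20, 21, 28, 30}

A ∪ B = {1, 3, 6, 7, 12, 13, 20, 21, 28, 30}


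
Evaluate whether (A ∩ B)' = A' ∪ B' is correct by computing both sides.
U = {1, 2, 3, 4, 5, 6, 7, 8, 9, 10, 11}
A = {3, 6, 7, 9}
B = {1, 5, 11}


LHS: A ∩ B = ∅
(A ∩ B)' = U \ (A ∩ B) = {1, 2, 3, 4, 5, 6, 7, 8, 9, 10, 11}
A' = {1, 2, 4, 5, 8, 10, 11}, B' = {2, 3, 4, 6, 7, 8, 9, 10}
Claimed RHS: A' ∪ B' = {1, 2, 3, 4, 5, 6, 7, 8, 9, 10, 11}
Identity is VALID: LHS = RHS = {1, 2, 3, 4, 5, 6, 7, 8, 9, 10, 11} ✓

Identity is valid. (A ∩ B)' = A' ∪ B' = {1, 2, 3, 4, 5, 6, 7, 8, 9, 10, 11}


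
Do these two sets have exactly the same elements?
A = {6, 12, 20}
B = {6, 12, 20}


Two sets are equal iff they have exactly the same elements.
A = {6, 12, 20}
B = {6, 12, 20}
Same elements → A = B

Yes, A = B


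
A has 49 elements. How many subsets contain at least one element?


Total subsets = 2^n = 2^49 = 562949953421312
Non-empty subsets exclude the empty set: 2^n - 1
= 562949953421312 - 1
= 562949953421311

Number of non-empty subsets = 562949953421311


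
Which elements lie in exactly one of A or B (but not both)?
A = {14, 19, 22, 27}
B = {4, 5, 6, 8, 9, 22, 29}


A △ B = (A \ B) ∪ (B \ A) = elements in exactly one of A or B
A \ B = {14, 19, 27}
B \ A = {4, 5, 6, 8, 9, 29}
A △ B = {4, 5, 6, 8, 9, 14, 19, 27, 29}

A △ B = {4, 5, 6, 8, 9, 14, 19, 27, 29}


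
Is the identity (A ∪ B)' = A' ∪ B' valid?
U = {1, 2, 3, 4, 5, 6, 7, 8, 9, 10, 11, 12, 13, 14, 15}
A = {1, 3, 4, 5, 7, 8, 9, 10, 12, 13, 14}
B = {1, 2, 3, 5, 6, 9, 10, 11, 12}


LHS: A ∪ B = {1, 2, 3, 4, 5, 6, 7, 8, 9, 10, 11, 12, 13, 14}
(A ∪ B)' = U \ (A ∪ B) = {15}
A' = {2, 6, 11, 15}, B' = {4, 7, 8, 13, 14, 15}
Claimed RHS: A' ∪ B' = {2, 4, 6, 7, 8, 11, 13, 14, 15}
Identity is INVALID: LHS = {15} but the RHS claimed here equals {2, 4, 6, 7, 8, 11, 13, 14, 15}. The correct form is (A ∪ B)' = A' ∩ B'.

Identity is invalid: (A ∪ B)' = {15} but A' ∪ B' = {2, 4, 6, 7, 8, 11, 13, 14, 15}. The correct De Morgan law is (A ∪ B)' = A' ∩ B'.


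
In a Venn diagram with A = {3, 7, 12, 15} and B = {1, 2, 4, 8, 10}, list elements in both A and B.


A = {3, 7, 12, 15}
B = {1, 2, 4, 8, 10}
Region: in both A and B
Elements: ∅

Elements in both A and B: ∅


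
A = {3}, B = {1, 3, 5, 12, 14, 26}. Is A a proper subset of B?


A ⊂ B requires: A ⊆ B AND A ≠ B.
A ⊆ B? Yes
A = B? No
A ⊂ B: Yes (A is a proper subset of B)

Yes, A ⊂ B


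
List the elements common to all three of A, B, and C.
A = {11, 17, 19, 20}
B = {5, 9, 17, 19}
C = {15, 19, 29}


A ∩ B = {17, 19}
(A ∩ B) ∩ C = {19}

A ∩ B ∩ C = {19}


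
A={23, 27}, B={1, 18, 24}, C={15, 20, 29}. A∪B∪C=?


A ∪ B = {1, 18, 23, 24, 27}
(A ∪ B) ∪ C = {1, 15, 18, 20, 23, 24, 27, 29}

A ∪ B ∪ C = {1, 15, 18, 20, 23, 24, 27, 29}


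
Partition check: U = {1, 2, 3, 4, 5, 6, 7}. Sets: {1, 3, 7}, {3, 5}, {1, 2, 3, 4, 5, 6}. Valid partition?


A partition requires: (1) non-empty parts, (2) pairwise disjoint, (3) union = U
Parts: {1, 3, 7}, {3, 5}, {1, 2, 3, 4, 5, 6}
Union of parts: {1, 2, 3, 4, 5, 6, 7}
U = {1, 2, 3, 4, 5, 6, 7}
All non-empty? True
Pairwise disjoint? False
Covers U? True

No, not a valid partition


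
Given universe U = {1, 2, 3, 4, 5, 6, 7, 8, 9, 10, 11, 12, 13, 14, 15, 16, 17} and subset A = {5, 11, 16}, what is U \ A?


Aᶜ = U \ A = elements in U but not in A
U = {1, 2, 3, 4, 5, 6, 7, 8, 9, 10, 11, 12, 13, 14, 15, 16, 17}
A = {5, 11, 16}
Aᶜ = {1, 2, 3, 4, 6, 7, 8, 9, 10, 12, 13, 14, 15, 17}

Aᶜ = {1, 2, 3, 4, 6, 7, 8, 9, 10, 12, 13, 14, 15, 17}


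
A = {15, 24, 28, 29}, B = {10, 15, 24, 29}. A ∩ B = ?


A ∩ B = elements in both A and B
A = {15, 24, 28, 29}
B = {10, 15, 24, 29}
A ∩ B = {15, 24, 29}

A ∩ B = {15, 24, 29}


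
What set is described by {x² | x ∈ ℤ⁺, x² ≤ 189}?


Checking each candidate:
Condition: positive perfect squares ≤ 189
Result = {1, 4, 9, 16, 25, 36, 49, 64, 81, 100, 121, 144, 169}

{1, 4, 9, 16, 25, 36, 49, 64, 81, 100, 121, 144, 169}


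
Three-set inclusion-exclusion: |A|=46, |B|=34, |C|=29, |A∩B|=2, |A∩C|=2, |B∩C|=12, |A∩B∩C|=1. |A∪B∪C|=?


|A∪B∪C| = |A|+|B|+|C| - |A∩B|-|A∩C|-|B∩C| + |A∩B∩C|
= 46+34+29 - 2-2-12 + 1
= 109 - 16 + 1
= 94

|A ∪ B ∪ C| = 94


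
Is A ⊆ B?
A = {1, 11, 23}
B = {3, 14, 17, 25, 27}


A ⊆ B means every element of A is in B.
Elements in A not in B: {1, 11, 23}
So A ⊄ B.

No, A ⊄ B


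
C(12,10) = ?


C(n,k) = n! / (k!(n-k)!)
C(12,10) = 12! / (10!2!)
= 66

C(12,10) = 66


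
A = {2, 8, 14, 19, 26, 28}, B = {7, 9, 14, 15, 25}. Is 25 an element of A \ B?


A = {2, 8, 14, 19, 26, 28}, B = {7, 9, 14, 15, 25}
A \ B = elements in A but not in B
A \ B = {2, 8, 19, 26, 28}
Checking if 25 ∈ A \ B
25 is not in A \ B → False

25 ∉ A \ B


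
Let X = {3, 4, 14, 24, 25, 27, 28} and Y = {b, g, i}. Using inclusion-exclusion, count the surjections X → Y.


n = |X| = 7, k = |Y| = 3. Surjections via inclusion-exclusion:
S(n,k) = Σ(-1)^i × C(k,i) × (k-i)^n, i=0 to k
i=0: (-1)^0×C(3,0)×3^7 = 2187
i=1: (-1)^1×C(3,1)×2^7 = -384
i=2: (-1)^2×C(3,2)×1^7 = 3
i=3: (-1)^3×C(3,3)×0^7 = 0
Total = 1806

Number of surjections = 1806


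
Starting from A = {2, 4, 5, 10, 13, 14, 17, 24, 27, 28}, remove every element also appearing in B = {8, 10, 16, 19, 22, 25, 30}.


A \ B = elements in A but not in B
A = {2, 4, 5, 10, 13, 14, 17, 24, 27, 28}
B = {8, 10, 16, 19, 22, 25, 30}
Remove from A any elements in B
A \ B = {2, 4, 5, 13, 14, 17, 24, 27, 28}

A \ B = {2, 4, 5, 13, 14, 17, 24, 27, 28}


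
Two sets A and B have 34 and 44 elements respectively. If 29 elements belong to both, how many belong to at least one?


|A ∪ B| = |A| + |B| - |A ∩ B|
= 34 + 44 - 29
= 49

|A ∪ B| = 49


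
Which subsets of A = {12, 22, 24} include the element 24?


A subset of A contains 24 iff the remaining 2 elements form any subset of A \ {24}.
Count: 2^(n-1) = 2^2 = 4
Subsets containing 24: {24}, {12, 24}, {22, 24}, {12, 22, 24}

Subsets containing 24 (4 total): {24}, {12, 24}, {22, 24}, {12, 22, 24}


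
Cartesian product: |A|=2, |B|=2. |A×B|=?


|A × B| = |A| × |B|
= 2 × 2
= 4

|A × B| = 4


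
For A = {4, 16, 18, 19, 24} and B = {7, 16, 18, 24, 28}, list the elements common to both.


A ∩ B = elements in both A and B
A = {4, 16, 18, 19, 24}
B = {7, 16, 18, 24, 28}
A ∩ B = {16, 18, 24}

A ∩ B = {16, 18, 24}


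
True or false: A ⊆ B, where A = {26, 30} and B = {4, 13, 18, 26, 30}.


A ⊆ B means every element of A is in B.
All elements of A are in B.
So A ⊆ B.

Yes, A ⊆ B


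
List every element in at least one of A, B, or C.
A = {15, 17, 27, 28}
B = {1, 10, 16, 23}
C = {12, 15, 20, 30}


A ∪ B = {1, 10, 15, 16, 17, 23, 27, 28}
(A ∪ B) ∪ C = {1, 10, 12, 15, 16, 17, 20, 23, 27, 28, 30}

A ∪ B ∪ C = {1, 10, 12, 15, 16, 17, 20, 23, 27, 28, 30}


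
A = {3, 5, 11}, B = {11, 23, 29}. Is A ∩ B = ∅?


Disjoint means A ∩ B = ∅.
A ∩ B = {11}
A ∩ B ≠ ∅, so A and B are NOT disjoint.

No, A and B are not disjoint (A ∩ B = {11})


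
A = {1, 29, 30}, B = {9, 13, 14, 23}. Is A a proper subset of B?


A ⊂ B requires: A ⊆ B AND A ≠ B.
A ⊆ B? No
A ⊄ B, so A is not a proper subset.

No, A is not a proper subset of B


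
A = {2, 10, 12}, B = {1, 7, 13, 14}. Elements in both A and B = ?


A = {2, 10, 12}
B = {1, 7, 13, 14}
Region: in both A and B
Elements: ∅

Elements in both A and B: ∅


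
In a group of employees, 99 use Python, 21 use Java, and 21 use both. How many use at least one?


|A ∪ B| = |A| + |B| - |A ∩ B|
= 99 + 21 - 21
= 99

|A ∪ B| = 99


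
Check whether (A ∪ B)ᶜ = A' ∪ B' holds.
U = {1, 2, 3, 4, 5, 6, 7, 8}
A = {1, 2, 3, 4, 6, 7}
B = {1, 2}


LHS: A ∪ B = {1, 2, 3, 4, 6, 7}
(A ∪ B)' = U \ (A ∪ B) = {5, 8}
A' = {5, 8}, B' = {3, 4, 5, 6, 7, 8}
Claimed RHS: A' ∪ B' = {3, 4, 5, 6, 7, 8}
Identity is INVALID: LHS = {5, 8} but the RHS claimed here equals {3, 4, 5, 6, 7, 8}. The correct form is (A ∪ B)' = A' ∩ B'.

Identity is invalid: (A ∪ B)' = {5, 8} but A' ∪ B' = {3, 4, 5, 6, 7, 8}. The correct De Morgan law is (A ∪ B)' = A' ∩ B'.


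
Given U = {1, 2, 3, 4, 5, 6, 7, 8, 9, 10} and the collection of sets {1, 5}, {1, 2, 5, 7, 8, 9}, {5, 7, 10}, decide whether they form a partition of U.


A partition requires: (1) non-empty parts, (2) pairwise disjoint, (3) union = U
Parts: {1, 5}, {1, 2, 5, 7, 8, 9}, {5, 7, 10}
Union of parts: {1, 2, 5, 7, 8, 9, 10}
U = {1, 2, 3, 4, 5, 6, 7, 8, 9, 10}
All non-empty? True
Pairwise disjoint? False
Covers U? False

No, not a valid partition


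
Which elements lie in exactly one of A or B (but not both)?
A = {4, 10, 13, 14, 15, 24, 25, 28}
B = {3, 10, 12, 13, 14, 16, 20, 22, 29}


A △ B = (A \ B) ∪ (B \ A) = elements in exactly one of A or B
A \ B = {4, 15, 24, 25, 28}
B \ A = {3, 12, 16, 20, 22, 29}
A △ B = {3, 4, 12, 15, 16, 20, 22, 24, 25, 28, 29}

A △ B = {3, 4, 12, 15, 16, 20, 22, 24, 25, 28, 29}


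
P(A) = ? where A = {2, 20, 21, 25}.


|A| = 4, so |P(A)| = 2^4 = 16
Enumerate subsets by cardinality (0 to 4):
∅, {2}, {20}, {21}, {25}, {2, 20}, {2, 21}, {2, 25}, {20, 21}, {20, 25}, {21, 25}, {2, 20, 21}, {2, 20, 25}, {2, 21, 25}, {20, 21, 25}, {2, 20, 21, 25}

P(A) has 16 subsets: ∅, {2}, {20}, {21}, {25}, {2, 20}, {2, 21}, {2, 25}, {20, 21}, {20, 25}, {21, 25}, {2, 20, 21}, {2, 20, 25}, {2, 21, 25}, {20, 21, 25}, {2, 20, 21, 25}


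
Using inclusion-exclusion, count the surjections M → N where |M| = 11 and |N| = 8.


n = |M| = 11, k = |N| = 8. Surjections via inclusion-exclusion:
S(n,k) = Σ(-1)^i × C(k,i) × (k-i)^n, i=0 to k
i=0: (-1)^0×C(8,0)×8^11 = 8589934592
i=1: (-1)^1×C(8,1)×7^11 = -15818613944
i=2: (-1)^2×C(8,2)×6^11 = 10158317568
i=3: (-1)^3×C(8,3)×5^11 = -2734375000
i=4: (-1)^4×C(8,4)×4^11 = 293601280
i=5: (-1)^5×C(8,5)×3^11 = -9920232
i=6: (-1)^6×C(8,6)×2^11 = 57344
i=7: (-1)^7×C(8,7)×1^11 = -8
i=8: (-1)^8×C(8,8)×0^11 = 0
Total = 479001600

Number of surjections = 479001600


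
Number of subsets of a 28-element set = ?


Number of subsets = 2^n
= 2^28
= 268435456

|P(A)| = 268435456


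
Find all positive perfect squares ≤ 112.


Checking each candidate:
Condition: positive perfect squares ≤ 112
Result = {1, 4, 9, 16, 25, 36, 49, 64, 81, 100}

{1, 4, 9, 16, 25, 36, 49, 64, 81, 100}


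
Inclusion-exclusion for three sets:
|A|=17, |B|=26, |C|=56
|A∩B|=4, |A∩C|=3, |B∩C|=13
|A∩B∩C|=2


|A∪B∪C| = |A|+|B|+|C| - |A∩B|-|A∩C|-|B∩C| + |A∩B∩C|
= 17+26+56 - 4-3-13 + 2
= 99 - 20 + 2
= 81

|A ∪ B ∪ C| = 81


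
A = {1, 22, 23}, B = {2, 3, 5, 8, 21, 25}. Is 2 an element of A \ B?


A = {1, 22, 23}, B = {2, 3, 5, 8, 21, 25}
A \ B = elements in A but not in B
A \ B = {1, 22, 23}
Checking if 2 ∈ A \ B
2 is not in A \ B → False

2 ∉ A \ B


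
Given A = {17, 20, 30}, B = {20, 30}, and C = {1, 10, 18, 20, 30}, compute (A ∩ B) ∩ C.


A ∩ B = {20, 30}
(A ∩ B) ∩ C = {20, 30}

A ∩ B ∩ C = {20, 30}


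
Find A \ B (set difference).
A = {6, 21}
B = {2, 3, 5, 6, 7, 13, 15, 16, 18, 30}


A \ B = elements in A but not in B
A = {6, 21}
B = {2, 3, 5, 6, 7, 13, 15, 16, 18, 30}
Remove from A any elements in B
A \ B = {21}

A \ B = {21}


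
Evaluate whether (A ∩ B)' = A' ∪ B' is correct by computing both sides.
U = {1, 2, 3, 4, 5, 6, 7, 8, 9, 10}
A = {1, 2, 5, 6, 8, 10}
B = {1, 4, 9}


LHS: A ∩ B = {1}
(A ∩ B)' = U \ (A ∩ B) = {2, 3, 4, 5, 6, 7, 8, 9, 10}
A' = {3, 4, 7, 9}, B' = {2, 3, 5, 6, 7, 8, 10}
Claimed RHS: A' ∪ B' = {2, 3, 4, 5, 6, 7, 8, 9, 10}
Identity is VALID: LHS = RHS = {2, 3, 4, 5, 6, 7, 8, 9, 10} ✓

Identity is valid. (A ∩ B)' = A' ∪ B' = {2, 3, 4, 5, 6, 7, 8, 9, 10}


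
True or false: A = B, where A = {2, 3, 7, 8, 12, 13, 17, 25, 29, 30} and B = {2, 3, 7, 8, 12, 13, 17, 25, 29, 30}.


Two sets are equal iff they have exactly the same elements.
A = {2, 3, 7, 8, 12, 13, 17, 25, 29, 30}
B = {2, 3, 7, 8, 12, 13, 17, 25, 29, 30}
Same elements → A = B

Yes, A = B


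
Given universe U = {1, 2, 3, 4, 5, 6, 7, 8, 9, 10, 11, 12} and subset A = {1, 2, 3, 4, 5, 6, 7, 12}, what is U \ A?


Aᶜ = U \ A = elements in U but not in A
U = {1, 2, 3, 4, 5, 6, 7, 8, 9, 10, 11, 12}
A = {1, 2, 3, 4, 5, 6, 7, 12}
Aᶜ = {8, 9, 10, 11}

Aᶜ = {8, 9, 10, 11}


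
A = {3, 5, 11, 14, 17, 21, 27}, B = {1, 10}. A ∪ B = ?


A ∪ B = all elements in A or B (or both)
A = {3, 5, 11, 14, 17, 21, 27}
B = {1, 10}
A ∪ B = {1, 3, 5, 10, 11, 14, 17, 21, 27}

A ∪ B = {1, 3, 5, 10, 11, 14, 17, 21, 27}


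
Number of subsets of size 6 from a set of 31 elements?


C(n,k) = n! / (k!(n-k)!)
C(31,6) = 31! / (6!25!)
= 736281

C(31,6) = 736281


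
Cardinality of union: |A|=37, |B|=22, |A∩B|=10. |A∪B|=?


|A ∪ B| = |A| + |B| - |A ∩ B|
= 37 + 22 - 10
= 49

|A ∪ B| = 49


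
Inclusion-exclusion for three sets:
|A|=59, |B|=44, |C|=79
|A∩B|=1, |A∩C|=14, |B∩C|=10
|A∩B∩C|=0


|A∪B∪C| = |A|+|B|+|C| - |A∩B|-|A∩C|-|B∩C| + |A∩B∩C|
= 59+44+79 - 1-14-10 + 0
= 182 - 25 + 0
= 157

|A ∪ B ∪ C| = 157


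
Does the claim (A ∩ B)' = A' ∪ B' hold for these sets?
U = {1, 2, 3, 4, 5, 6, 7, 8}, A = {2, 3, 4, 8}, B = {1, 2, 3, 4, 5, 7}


LHS: A ∩ B = {2, 3, 4}
(A ∩ B)' = U \ (A ∩ B) = {1, 5, 6, 7, 8}
A' = {1, 5, 6, 7}, B' = {6, 8}
Claimed RHS: A' ∪ B' = {1, 5, 6, 7, 8}
Identity is VALID: LHS = RHS = {1, 5, 6, 7, 8} ✓

Identity is valid. (A ∩ B)' = A' ∪ B' = {1, 5, 6, 7, 8}


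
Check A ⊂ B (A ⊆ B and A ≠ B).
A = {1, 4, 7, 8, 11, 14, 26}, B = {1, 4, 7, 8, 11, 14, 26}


A ⊂ B requires: A ⊆ B AND A ≠ B.
A ⊆ B? Yes
A = B? Yes
A = B, so A is not a PROPER subset.

No, A is not a proper subset of B


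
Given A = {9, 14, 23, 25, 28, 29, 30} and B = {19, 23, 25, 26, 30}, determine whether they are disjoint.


Disjoint means A ∩ B = ∅.
A ∩ B = {23, 25, 30}
A ∩ B ≠ ∅, so A and B are NOT disjoint.

No, A and B are not disjoint (A ∩ B = {23, 25, 30})


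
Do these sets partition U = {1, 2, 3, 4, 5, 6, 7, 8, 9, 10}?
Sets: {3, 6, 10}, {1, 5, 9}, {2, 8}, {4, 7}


A partition requires: (1) non-empty parts, (2) pairwise disjoint, (3) union = U
Parts: {3, 6, 10}, {1, 5, 9}, {2, 8}, {4, 7}
Union of parts: {1, 2, 3, 4, 5, 6, 7, 8, 9, 10}
U = {1, 2, 3, 4, 5, 6, 7, 8, 9, 10}
All non-empty? True
Pairwise disjoint? True
Covers U? True

Yes, valid partition


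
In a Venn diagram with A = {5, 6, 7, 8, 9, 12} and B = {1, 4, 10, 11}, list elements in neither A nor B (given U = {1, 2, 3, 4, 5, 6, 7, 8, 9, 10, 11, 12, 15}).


A = {5, 6, 7, 8, 9, 12}
B = {1, 4, 10, 11}
Region: in neither A nor B (given U = {1, 2, 3, 4, 5, 6, 7, 8, 9, 10, 11, 12, 15})
Elements: {2, 3, 15}

Elements in neither A nor B (given U = {1, 2, 3, 4, 5, 6, 7, 8, 9, 10, 11, 12, 15}): {2, 3, 15}


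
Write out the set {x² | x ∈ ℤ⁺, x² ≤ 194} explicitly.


Checking each candidate:
Condition: positive perfect squares ≤ 194
Result = {1, 4, 9, 16, 25, 36, 49, 64, 81, 100, 121, 144, 169}

{1, 4, 9, 16, 25, 36, 49, 64, 81, 100, 121, 144, 169}


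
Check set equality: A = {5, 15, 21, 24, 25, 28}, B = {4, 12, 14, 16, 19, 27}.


Two sets are equal iff they have exactly the same elements.
A = {5, 15, 21, 24, 25, 28}
B = {4, 12, 14, 16, 19, 27}
Differences: {4, 5, 12, 14, 15, 16, 19, 21, 24, 25, 27, 28}
A ≠ B

No, A ≠ B


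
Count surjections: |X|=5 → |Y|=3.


n = |X| = 5, k = |Y| = 3. Surjections via inclusion-exclusion:
S(n,k) = Σ(-1)^i × C(k,i) × (k-i)^n, i=0 to k
i=0: (-1)^0×C(3,0)×3^5 = 243
i=1: (-1)^1×C(3,1)×2^5 = -96
i=2: (-1)^2×C(3,2)×1^5 = 3
i=3: (-1)^3×C(3,3)×0^5 = 0
Total = 150

Number of surjections = 150


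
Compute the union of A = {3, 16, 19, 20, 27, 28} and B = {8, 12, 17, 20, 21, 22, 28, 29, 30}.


A ∪ B = all elements in A or B (or both)
A = {3, 16, 19, 20, 27, 28}
B = {8, 12, 17, 20, 21, 22, 28, 29, 30}
A ∪ B = {3, 8, 12, 16, 17, 19, 20, 21, 22, 27, 28, 29, 30}

A ∪ B = {3, 8, 12, 16, 17, 19, 20, 21, 22, 27, 28, 29, 30}


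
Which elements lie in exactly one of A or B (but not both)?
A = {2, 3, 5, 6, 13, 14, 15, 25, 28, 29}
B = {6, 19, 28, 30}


A △ B = (A \ B) ∪ (B \ A) = elements in exactly one of A or B
A \ B = {2, 3, 5, 13, 14, 15, 25, 29}
B \ A = {19, 30}
A △ B = {2, 3, 5, 13, 14, 15, 19, 25, 29, 30}

A △ B = {2, 3, 5, 13, 14, 15, 19, 25, 29, 30}


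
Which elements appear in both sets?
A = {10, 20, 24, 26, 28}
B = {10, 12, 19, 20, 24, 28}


A ∩ B = elements in both A and B
A = {10, 20, 24, 26, 28}
B = {10, 12, 19, 20, 24, 28}
A ∩ B = {10, 20, 24, 28}

A ∩ B = {10, 20, 24, 28}


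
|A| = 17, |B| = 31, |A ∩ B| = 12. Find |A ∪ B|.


|A ∪ B| = |A| + |B| - |A ∩ B|
= 17 + 31 - 12
= 36

|A ∪ B| = 36


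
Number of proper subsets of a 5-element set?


Total subsets = 2^n = 2^5 = 32
Proper subsets exclude the set itself: 2^n - 1
= 32 - 1
= 31

Number of proper subsets = 31


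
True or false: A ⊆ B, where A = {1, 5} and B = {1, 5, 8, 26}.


A ⊆ B means every element of A is in B.
All elements of A are in B.
So A ⊆ B.

Yes, A ⊆ B


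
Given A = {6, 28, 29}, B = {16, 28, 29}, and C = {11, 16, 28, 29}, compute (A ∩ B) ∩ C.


A ∩ B = {28, 29}
(A ∩ B) ∩ C = {28, 29}

A ∩ B ∩ C = {28, 29}


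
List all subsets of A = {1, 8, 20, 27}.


|A| = 4, so |P(A)| = 2^4 = 16
Enumerate subsets by cardinality (0 to 4):
∅, {1}, {8}, {20}, {27}, {1, 8}, {1, 20}, {1, 27}, {8, 20}, {8, 27}, {20, 27}, {1, 8, 20}, {1, 8, 27}, {1, 20, 27}, {8, 20, 27}, {1, 8, 20, 27}

P(A) has 16 subsets: ∅, {1}, {8}, {20}, {27}, {1, 8}, {1, 20}, {1, 27}, {8, 20}, {8, 27}, {20, 27}, {1, 8, 20}, {1, 8, 27}, {1, 20, 27}, {8, 20, 27}, {1, 8, 20, 27}


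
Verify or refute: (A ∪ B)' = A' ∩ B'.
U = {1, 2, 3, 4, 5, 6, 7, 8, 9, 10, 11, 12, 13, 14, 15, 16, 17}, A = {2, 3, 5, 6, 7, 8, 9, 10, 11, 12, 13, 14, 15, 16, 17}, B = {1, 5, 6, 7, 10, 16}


LHS: A ∪ B = {1, 2, 3, 5, 6, 7, 8, 9, 10, 11, 12, 13, 14, 15, 16, 17}
(A ∪ B)' = U \ (A ∪ B) = {4}
A' = {1, 4}, B' = {2, 3, 4, 8, 9, 11, 12, 13, 14, 15, 17}
Claimed RHS: A' ∩ B' = {4}
Identity is VALID: LHS = RHS = {4} ✓

Identity is valid. (A ∪ B)' = A' ∩ B' = {4}
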